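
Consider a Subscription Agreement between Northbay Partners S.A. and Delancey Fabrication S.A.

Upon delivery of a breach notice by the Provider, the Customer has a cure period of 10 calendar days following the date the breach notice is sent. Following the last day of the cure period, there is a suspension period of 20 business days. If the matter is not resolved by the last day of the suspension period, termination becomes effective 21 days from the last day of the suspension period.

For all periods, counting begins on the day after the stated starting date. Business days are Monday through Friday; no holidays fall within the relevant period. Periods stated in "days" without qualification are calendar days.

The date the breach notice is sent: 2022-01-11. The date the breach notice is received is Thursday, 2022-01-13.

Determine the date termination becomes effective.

Adding 10 calendar days to 2022-01-11 gives 2022-01-21, which is the last day of the cure period.
From Friday, 2022-01-21, 20 business days (Jan 24, Jan 25, Jan 26, Jan 27, …, Feb 16, Feb 17, Feb 18, skipping weekends) brings us to Friday, 2022-02-18, which is the last day of the suspension period.
The date termination becomes effective: 2022-02-18 + 21 days = 2022-03-11.

2022-03-11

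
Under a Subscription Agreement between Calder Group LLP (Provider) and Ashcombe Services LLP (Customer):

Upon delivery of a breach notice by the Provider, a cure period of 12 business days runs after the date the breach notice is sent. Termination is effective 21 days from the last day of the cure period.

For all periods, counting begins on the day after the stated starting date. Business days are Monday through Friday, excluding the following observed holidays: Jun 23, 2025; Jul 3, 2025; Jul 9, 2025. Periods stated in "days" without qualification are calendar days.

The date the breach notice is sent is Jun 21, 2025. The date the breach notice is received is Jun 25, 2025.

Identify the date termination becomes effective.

Aug 1, 2025

The last day of the cure period: 12 business days after Saturday, Jun 21, 2025, skipping weekends and the listed holidays on Jun 23, Jul 3, Jul 9 — Jun 24, Jun 25, Jun 26, Jun 27, …, Jul 8, Jul 10, Jul 11 — lands on Friday, Jul 11, 2025.
The date termination becomes effective: Jul 11, 2025 + 21 days = Aug 1, 2025.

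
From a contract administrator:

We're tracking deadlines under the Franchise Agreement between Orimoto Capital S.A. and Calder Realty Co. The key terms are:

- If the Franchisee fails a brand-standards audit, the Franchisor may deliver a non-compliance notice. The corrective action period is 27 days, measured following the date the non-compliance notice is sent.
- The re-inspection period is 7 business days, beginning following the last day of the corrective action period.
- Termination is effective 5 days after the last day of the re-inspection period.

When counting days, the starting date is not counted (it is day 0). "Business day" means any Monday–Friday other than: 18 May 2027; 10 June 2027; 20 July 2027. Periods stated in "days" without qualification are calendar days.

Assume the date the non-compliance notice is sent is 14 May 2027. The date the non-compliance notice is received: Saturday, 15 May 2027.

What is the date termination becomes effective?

Adding 27 calendar days to 14 May 2027 gives 10 June 2027, which is the last day of the corrective action period.
The last day of the re-inspection period: counting 7 business days from Thursday, 10 June 2027 (Jun 11, Jun 14, Jun 15, Jun 16, Jun 17, Jun 18, Jun 21, skipping weekends) reaches Monday, 21 June 2027.
The date termination becomes effective: 21 June 2027 + 5 days = 26 June 2027.

26 June 2027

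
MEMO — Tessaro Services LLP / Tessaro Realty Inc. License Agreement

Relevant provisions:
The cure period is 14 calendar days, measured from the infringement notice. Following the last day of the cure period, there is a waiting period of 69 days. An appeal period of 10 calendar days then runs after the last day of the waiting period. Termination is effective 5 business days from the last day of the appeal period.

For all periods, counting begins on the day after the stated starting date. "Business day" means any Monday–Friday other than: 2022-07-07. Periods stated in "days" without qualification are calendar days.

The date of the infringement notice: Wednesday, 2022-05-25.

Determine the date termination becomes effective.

2022-09-02

Adding 14 calendar days to 2022-05-25 gives 2022-06-08, which is the last day of the cure period.
The last day of the waiting period: 69 calendar days after 2022-06-08 is 2022-08-16.
The last day of the appeal period: 10 calendar days after 2022-08-16 is 2022-08-26.
The date termination becomes effective: counting 5 business days from Friday, 2022-08-26 (Aug 29, Aug 30, Aug 31, Sep 1, Sep 2, skipping weekends) reaches Friday, 2022-09-02.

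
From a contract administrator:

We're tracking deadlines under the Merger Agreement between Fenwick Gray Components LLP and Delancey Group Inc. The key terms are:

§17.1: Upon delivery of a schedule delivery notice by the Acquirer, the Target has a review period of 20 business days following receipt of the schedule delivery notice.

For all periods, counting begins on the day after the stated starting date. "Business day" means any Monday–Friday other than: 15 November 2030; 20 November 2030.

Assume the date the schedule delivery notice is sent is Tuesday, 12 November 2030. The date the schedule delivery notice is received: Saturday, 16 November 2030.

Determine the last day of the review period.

16 December 2030

The last day of the review period: 20 business days after Saturday, 16 November 2030, skipping weekends and the listed holiday on Nov 20 — Nov 18, Nov 19, Nov 21, Nov 22, …, Dec 12, Dec 13, Dec 16 — lands on Monday, 16 December 2030.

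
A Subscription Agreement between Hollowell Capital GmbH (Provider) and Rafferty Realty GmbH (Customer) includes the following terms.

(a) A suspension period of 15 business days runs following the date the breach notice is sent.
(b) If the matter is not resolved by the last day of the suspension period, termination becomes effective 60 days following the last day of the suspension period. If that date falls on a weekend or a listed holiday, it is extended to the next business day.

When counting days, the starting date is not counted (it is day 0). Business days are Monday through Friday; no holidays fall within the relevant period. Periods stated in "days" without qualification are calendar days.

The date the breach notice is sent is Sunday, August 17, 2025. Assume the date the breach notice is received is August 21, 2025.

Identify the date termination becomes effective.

From Sunday, August 17, 2025, 15 business days (Aug 18, Aug 19, Aug 20, Aug 21, …, Sep 3, Sep 4, Sep 5, skipping weekends) brings us to Friday, September 5, 2025, which is the last day of the suspension period.
The date termination becomes effective: 60 calendar days after September 5, 2025 is November 4, 2025. November 4, 2025 is a Tuesday, so no roll-forward applies.

November 4, 2025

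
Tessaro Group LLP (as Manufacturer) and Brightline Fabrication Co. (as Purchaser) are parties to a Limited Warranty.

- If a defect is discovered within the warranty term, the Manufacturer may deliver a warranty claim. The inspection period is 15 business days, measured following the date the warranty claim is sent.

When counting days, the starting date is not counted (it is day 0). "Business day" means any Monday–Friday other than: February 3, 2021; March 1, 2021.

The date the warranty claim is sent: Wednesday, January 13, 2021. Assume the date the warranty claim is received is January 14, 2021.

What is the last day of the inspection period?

February 4, 2021

The last day of the inspection period: counting 15 business days from Wednesday, January 13, 2021 (Jan 14, Jan 15, Jan 18, Jan 19, …, Feb 1, Feb 2, Feb 4, skipping weekends and the listed holiday on Feb 3) reaches Thursday, February 4, 2021.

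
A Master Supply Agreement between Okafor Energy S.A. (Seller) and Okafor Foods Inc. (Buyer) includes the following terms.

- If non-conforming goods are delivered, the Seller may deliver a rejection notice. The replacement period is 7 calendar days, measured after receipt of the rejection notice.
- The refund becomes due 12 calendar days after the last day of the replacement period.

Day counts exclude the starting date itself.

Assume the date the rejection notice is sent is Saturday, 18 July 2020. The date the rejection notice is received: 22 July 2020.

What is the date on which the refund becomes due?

The last day of the replacement period: 22 July 2020 + 7 days = 29 July 2020.
The date on which the refund becomes due: 12 calendar days after 29 July 2020 is 10 August 2020.

10 August 2020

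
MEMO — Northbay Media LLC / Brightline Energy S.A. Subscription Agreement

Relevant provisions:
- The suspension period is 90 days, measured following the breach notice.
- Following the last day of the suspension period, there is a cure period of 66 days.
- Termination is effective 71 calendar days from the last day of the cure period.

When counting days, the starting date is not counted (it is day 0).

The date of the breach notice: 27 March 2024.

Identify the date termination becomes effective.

9 November 2024

The last day of the suspension period: 90 calendar days after 27 March 2024 is 25 June 2024.
Adding 66 calendar days to 25 June 2024 gives 30 August 2024, which is the last day of the cure period.
The date termination becomes effective: 30 August 2024 + 71 days = 9 November 2024.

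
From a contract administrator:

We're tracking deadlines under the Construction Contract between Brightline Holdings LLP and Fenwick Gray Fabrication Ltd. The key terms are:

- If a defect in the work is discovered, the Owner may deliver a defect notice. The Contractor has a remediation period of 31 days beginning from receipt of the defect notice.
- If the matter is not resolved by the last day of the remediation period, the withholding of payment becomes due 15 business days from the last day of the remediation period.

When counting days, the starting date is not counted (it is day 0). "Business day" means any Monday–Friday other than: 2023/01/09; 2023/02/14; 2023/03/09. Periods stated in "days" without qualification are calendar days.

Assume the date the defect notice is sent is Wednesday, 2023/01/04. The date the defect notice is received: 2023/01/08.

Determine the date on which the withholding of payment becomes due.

The last day of the remediation period: 31 calendar days after 2023/01/08 is 2023/02/08.
The date on which the withholding of payment becomes due: counting 15 business days from Wednesday, 2023/02/08 (Feb 9, Feb 10, Feb 13, Feb 15, …, Feb 28, Mar 1, Mar 2, skipping weekends and the listed holiday on Feb 14) reaches Thursday, 2023/03/02.

2023/03/02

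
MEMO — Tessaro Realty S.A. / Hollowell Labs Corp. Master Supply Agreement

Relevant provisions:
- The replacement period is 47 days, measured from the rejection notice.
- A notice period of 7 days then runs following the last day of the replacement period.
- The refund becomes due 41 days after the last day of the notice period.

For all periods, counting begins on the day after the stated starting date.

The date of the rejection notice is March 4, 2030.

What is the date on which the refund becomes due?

June 7, 2030

The last day of the replacement period: March 4, 2030 + 47 days = April 20, 2030.
Adding 7 calendar days to April 20, 2030 gives April 27, 2030, which is the last day of the notice period.
The date on which the refund becomes due: 41 calendar days after April 27, 2030 is June 7, 2030.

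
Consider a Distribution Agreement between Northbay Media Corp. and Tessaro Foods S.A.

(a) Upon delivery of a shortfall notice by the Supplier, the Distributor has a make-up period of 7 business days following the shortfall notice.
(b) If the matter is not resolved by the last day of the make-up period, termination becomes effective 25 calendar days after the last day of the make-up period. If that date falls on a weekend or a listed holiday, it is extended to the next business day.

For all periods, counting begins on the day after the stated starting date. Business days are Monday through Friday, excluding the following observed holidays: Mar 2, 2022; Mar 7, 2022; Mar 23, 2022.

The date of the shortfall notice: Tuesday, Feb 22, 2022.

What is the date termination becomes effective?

The last day of the make-up period: 7 business days after Tuesday, Feb 22, 2022, skipping weekends and the listed holiday on Mar 2 — Feb 23, Feb 24, Feb 25, Feb 28, Mar 1, Mar 3, Mar 4 — lands on Friday, Mar 4, 2022.
The date termination becomes effective: Mar 4, 2022 + 25 days = Mar 29, 2022. Mar 29, 2022 is a Tuesday and is not a listed holiday, so no roll-forward applies.

Mar 29, 2022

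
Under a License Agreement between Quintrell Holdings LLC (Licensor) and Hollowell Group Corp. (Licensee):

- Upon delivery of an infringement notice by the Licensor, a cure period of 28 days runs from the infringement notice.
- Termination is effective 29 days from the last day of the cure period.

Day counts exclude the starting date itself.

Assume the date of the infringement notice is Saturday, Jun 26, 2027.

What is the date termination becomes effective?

Adding 28 calendar days to Jun 26, 2027 gives Jul 24, 2027, which is the last day of the cure period.
The date termination becomes effective: 29 calendar days after Jul 24, 2027 is Aug 22, 2027.

Aug 22, 2027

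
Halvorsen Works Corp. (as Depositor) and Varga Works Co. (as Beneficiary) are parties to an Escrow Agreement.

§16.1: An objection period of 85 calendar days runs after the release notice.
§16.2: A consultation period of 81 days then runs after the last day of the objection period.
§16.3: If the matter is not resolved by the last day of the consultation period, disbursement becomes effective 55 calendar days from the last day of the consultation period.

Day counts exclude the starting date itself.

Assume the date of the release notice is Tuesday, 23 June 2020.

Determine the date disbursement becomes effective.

The last day of the objection period: 85 calendar days after 23 June 2020 is 16 September 2020.
Adding 81 calendar days to 16 September 2020 gives 6 December 2020, which is the last day of the consultation period.
Adding 55 calendar days to 6 December 2020 gives 30 January 2021, which is the date disbursement becomes effective.

30 January 2021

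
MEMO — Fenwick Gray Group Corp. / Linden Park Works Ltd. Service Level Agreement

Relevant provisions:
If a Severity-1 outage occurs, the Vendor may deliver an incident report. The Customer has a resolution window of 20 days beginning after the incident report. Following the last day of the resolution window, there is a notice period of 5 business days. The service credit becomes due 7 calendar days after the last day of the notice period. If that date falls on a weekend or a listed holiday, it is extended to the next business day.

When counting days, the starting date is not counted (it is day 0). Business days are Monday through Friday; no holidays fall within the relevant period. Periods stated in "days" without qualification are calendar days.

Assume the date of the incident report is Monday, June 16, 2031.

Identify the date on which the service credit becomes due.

The last day of the resolution window: June 16, 2031 + 20 days = July 6, 2031.
The last day of the notice period: 5 business days after Sunday, July 6, 2031, skipping weekends — Jul 7, Jul 8, Jul 9, Jul 10, Jul 11 — lands on Friday, July 11, 2031.
Adding 7 calendar days to July 11, 2031 gives July 18, 2031, which is the date on which the service credit becomes due. July 18, 2031 is a Friday, so no roll-forward applies.

July 18, 2031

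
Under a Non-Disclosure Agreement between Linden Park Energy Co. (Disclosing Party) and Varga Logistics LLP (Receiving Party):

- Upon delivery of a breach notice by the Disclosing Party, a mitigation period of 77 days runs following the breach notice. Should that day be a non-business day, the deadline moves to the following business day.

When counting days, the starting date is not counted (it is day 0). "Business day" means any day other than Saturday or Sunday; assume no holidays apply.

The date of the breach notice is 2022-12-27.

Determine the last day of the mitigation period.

The last day of the mitigation period: 2022-12-27 + 77 days = 2023-03-14. 2023-03-14 is a Tuesday, so no roll-forward applies.

2023-03-14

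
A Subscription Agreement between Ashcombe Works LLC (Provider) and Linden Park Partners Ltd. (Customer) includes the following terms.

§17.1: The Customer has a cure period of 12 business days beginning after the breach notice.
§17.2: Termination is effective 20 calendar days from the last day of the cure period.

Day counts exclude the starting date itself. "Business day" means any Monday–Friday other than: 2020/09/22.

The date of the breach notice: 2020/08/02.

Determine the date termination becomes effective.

The last day of the cure period: counting 12 business days from Sunday, 2020/08/02 (Aug 3, Aug 4, Aug 5, Aug 6, …, Aug 14, Aug 17, Aug 18, skipping weekends) reaches Tuesday, 2020/08/18.
Adding 20 calendar days to 2020/08/18 gives 2020/09/07, which is the date termination becomes effective.

2020/09/07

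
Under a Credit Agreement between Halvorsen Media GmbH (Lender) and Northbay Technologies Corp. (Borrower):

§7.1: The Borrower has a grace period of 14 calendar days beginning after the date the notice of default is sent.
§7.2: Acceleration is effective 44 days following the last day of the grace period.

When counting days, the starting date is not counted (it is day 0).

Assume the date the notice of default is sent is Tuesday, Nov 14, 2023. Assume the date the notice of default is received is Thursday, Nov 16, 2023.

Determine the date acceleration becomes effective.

The last day of the grace period: Nov 14, 2023 + 14 days = Nov 28, 2023.
Adding 44 calendar days to Nov 28, 2023 gives Jan 11, 2024, which is the date acceleration becomes effective.

Jan 11, 2024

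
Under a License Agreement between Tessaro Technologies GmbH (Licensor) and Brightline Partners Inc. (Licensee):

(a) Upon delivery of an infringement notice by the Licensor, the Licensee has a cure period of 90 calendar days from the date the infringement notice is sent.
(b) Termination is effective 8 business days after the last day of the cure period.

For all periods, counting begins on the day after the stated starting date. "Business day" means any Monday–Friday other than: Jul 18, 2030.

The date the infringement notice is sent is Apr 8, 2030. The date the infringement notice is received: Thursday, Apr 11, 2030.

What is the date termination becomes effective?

The last day of the cure period: 90 calendar days after Apr 8, 2030 is Jul 7, 2030.
From Sunday, Jul 7, 2030, 8 business days (Jul 8, Jul 9, Jul 10, Jul 11, Jul 12, Jul 15, Jul 16, Jul 17, skipping weekends) brings us to Wednesday, Jul 17, 2030, which is the date termination becomes effective.

Jul 17, 2030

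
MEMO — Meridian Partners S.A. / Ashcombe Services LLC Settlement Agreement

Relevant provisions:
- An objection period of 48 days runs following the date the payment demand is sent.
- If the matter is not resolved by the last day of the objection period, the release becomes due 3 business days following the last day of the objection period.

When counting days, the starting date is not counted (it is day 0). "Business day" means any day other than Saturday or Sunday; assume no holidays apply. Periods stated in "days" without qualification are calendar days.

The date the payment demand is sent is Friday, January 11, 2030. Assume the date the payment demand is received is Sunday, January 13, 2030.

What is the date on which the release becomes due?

March 5, 2030

Adding 48 calendar days to January 11, 2030 gives February 28, 2030, which is the last day of the objection period.
The date on which the release becomes due: 3 business days after Thursday, February 28, 2030, skipping weekends — Mar 1, Mar 4, Mar 5 — lands on Tuesday, March 5, 2030.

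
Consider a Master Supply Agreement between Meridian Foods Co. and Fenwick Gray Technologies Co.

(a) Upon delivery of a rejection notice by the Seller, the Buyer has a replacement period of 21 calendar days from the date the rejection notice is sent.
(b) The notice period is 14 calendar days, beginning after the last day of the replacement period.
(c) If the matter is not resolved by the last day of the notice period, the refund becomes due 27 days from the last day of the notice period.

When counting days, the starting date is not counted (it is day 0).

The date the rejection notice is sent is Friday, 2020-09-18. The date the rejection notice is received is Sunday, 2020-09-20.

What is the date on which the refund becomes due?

Adding 21 calendar days to 2020-09-18 gives 2020-10-09, which is the last day of the replacement period.
The last day of the notice period: 2020-10-09 + 14 days = 2020-10-23.
The date on which the refund becomes due: 27 calendar days after 2020-10-23 is 2020-11-19.

2020-11-19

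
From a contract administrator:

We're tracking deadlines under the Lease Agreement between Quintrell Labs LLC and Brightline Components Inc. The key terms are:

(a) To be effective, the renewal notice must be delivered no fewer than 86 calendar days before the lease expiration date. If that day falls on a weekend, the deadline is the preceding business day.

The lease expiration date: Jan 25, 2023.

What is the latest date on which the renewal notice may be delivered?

Oct 31, 2022

Jan 25, 2023 minus 86 days is Oct 31, 2022. That is a Monday, so no adjustment is needed.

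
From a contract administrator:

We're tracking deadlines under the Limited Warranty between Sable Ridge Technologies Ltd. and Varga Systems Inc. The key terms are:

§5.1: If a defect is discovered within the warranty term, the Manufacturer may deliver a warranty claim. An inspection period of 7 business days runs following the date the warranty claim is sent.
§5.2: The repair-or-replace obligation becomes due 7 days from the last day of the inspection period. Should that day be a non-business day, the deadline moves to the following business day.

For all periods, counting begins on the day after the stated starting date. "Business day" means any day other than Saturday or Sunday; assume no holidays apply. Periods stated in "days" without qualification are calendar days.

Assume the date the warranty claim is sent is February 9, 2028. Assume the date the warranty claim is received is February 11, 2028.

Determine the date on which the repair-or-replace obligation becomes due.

February 25, 2028

From Wednesday, February 9, 2028, 7 business days (Feb 10, Feb 11, Feb 14, Feb 15, Feb 16, Feb 17, Feb 18, skipping weekends) brings us to Friday, February 18, 2028, which is the last day of the inspection period.
Adding 7 calendar days to February 18, 2028 gives February 25, 2028, which is the date on which the repair-or-replace obligation becomes due. February 25, 2028 is a Friday, so no roll-forward applies.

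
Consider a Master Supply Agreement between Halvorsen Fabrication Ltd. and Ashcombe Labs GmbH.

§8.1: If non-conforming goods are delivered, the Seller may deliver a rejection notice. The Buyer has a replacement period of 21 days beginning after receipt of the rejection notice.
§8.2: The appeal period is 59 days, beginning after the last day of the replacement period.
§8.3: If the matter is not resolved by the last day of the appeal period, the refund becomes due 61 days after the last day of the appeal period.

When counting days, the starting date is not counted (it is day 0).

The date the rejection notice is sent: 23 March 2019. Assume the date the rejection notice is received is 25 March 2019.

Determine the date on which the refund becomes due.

The last day of the replacement period: 21 calendar days after 25 March 2019 is 15 April 2019.
Adding 59 calendar days to 15 April 2019 gives 13 June 2019, which is the last day of the appeal period.
The date on which the refund becomes due: 13 June 2019 + 61 days = 13 August 2019.

13 August 2019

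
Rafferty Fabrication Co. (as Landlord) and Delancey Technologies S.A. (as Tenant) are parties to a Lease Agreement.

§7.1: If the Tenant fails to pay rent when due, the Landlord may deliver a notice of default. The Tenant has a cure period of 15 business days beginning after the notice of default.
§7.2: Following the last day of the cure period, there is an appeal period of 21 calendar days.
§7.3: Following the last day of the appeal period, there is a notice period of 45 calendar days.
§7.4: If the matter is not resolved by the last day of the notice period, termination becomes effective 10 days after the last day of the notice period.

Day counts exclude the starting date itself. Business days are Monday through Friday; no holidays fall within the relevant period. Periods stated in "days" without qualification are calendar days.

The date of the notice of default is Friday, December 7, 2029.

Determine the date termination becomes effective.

From Friday, December 7, 2029, 15 business days (Dec 10, Dec 11, Dec 12, Dec 13, …, Dec 26, Dec 27, Dec 28, skipping weekends) brings us to Friday, December 28, 2029, which is the last day of the cure period.
Adding 21 calendar days to December 28, 2029 gives January 18, 2030, which is the last day of the appeal period.
Adding 45 calendar days to January 18, 2030 gives March 4, 2030, which is the last day of the notice period.
The date termination becomes effective: March 4, 2030 + 10 days = March 14, 2030.

March 14, 2030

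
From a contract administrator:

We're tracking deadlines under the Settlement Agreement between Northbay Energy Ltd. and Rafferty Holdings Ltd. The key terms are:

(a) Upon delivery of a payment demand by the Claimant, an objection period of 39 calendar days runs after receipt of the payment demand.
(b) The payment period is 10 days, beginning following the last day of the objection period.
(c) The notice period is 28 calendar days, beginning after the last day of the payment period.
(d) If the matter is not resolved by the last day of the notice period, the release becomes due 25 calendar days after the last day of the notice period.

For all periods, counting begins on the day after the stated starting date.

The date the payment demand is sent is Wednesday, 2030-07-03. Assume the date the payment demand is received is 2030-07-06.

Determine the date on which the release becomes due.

2030-10-16

Adding 39 calendar days to 2030-07-06 gives 2030-08-14, which is the last day of the objection period.
Adding 10 calendar days to 2030-08-14 gives 2030-08-24, which is the last day of the payment period.
Adding 28 calendar days to 2030-08-24 gives 2030-09-21, which is the last day of the notice period.
The date on which the release becomes due: 25 calendar days after 2030-09-21 is 2030-10-16.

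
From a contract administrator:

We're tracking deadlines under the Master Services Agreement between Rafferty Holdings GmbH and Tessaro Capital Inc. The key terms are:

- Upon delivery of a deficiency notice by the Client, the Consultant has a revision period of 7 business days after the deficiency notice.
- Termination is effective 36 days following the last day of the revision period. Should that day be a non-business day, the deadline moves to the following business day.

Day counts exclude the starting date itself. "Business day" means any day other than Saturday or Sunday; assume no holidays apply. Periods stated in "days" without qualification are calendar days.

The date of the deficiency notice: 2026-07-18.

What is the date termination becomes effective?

The last day of the revision period: counting 7 business days from Saturday, 2026-07-18 (Jul 20, Jul 21, Jul 22, Jul 23, Jul 24, Jul 27, Jul 28, skipping weekends) reaches Tuesday, 2026-07-28.
The date termination becomes effective: 36 calendar days after 2026-07-28 is 2026-09-02. 2026-09-02 is a Wednesday, so no roll-forward applies.

2026-09-02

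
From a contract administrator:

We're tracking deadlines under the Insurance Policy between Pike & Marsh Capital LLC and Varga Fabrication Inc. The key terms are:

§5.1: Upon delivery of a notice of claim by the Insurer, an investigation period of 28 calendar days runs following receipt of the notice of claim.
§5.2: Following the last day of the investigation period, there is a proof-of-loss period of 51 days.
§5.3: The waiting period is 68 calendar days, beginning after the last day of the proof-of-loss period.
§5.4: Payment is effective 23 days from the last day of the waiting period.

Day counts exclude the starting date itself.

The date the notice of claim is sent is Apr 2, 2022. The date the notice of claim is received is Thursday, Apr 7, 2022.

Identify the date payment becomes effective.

Sep 24, 2022

The last day of the investigation period: 28 calendar days after Apr 7, 2022 is May 5, 2022.
Adding 51 calendar days to May 5, 2022 gives Jun 25, 2022, which is the last day of the proof-of-loss period.
The last day of the waiting period: 68 calendar days after Jun 25, 2022 is Sep 1, 2022.
The date payment becomes effective: 23 calendar days after Sep 1, 2022 is Sep 24, 2022.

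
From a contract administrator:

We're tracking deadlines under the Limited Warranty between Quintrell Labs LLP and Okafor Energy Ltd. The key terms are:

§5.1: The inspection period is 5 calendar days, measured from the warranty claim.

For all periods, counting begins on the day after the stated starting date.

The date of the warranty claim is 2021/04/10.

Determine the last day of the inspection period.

2021/04/15

Adding 5 calendar days to 2021/04/10 gives 2021/04/15, which is the last day of the inspection period.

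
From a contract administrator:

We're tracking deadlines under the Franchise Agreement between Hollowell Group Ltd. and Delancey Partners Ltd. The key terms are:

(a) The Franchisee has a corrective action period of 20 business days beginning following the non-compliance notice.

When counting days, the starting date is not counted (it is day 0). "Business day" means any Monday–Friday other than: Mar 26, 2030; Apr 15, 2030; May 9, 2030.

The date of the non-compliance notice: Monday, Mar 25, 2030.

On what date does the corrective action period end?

The last day of the corrective action period: counting 20 business days from Monday, Mar 25, 2030 (Mar 27, Mar 28, Mar 29, Apr 1, …, Apr 22, Apr 23, Apr 24, skipping weekends and the listed holidays on Mar 26, Apr 15) reaches Wednesday, Apr 24, 2030.

Apr 24, 2030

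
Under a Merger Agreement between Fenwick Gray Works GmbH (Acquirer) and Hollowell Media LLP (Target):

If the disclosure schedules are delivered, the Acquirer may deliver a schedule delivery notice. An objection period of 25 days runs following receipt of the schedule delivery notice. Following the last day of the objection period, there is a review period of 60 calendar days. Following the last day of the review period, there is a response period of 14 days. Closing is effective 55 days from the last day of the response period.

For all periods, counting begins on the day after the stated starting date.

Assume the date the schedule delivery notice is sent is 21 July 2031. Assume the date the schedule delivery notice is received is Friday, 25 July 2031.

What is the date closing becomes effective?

26 December 2031

The last day of the objection period: 25 calendar days after 25 July 2031 is 19 August 2031.
The last day of the review period: 19 August 2031 + 60 days = 18 October 2031.
The last day of the response period: 14 calendar days after 18 October 2031 is 1 November 2031.
Adding 55 calendar days to 1 November 2031 gives 26 December 2031, which is the date closing becomes effective.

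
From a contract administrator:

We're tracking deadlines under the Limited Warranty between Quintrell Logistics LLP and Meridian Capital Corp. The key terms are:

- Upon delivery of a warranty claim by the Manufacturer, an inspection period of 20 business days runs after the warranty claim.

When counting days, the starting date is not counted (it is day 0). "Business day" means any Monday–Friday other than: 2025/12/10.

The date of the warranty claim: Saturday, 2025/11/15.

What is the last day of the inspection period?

The last day of the inspection period: counting 20 business days from Saturday, 2025/11/15 (Nov 17, Nov 18, Nov 19, Nov 20, …, Dec 11, Dec 12, Dec 15, skipping weekends and the listed holiday on Dec 10) reaches Monday, 2025/12/15.

2025/12/15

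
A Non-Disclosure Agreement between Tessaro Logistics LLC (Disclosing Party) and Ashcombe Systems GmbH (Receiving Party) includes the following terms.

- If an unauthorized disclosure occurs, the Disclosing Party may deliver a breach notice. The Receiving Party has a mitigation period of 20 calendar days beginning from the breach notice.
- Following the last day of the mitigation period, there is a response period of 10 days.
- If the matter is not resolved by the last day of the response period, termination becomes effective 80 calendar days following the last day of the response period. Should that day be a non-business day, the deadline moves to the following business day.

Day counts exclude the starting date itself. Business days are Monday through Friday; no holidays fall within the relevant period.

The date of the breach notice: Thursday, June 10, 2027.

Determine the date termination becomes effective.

The last day of the mitigation period: June 10, 2027 + 20 days = June 30, 2027.
The last day of the response period: 10 calendar days after June 30, 2027 is July 10, 2027.
Adding 80 calendar days to July 10, 2027 gives September 28, 2027, which is the date termination becomes effective. September 28, 2027 is a Tuesday, so no roll-forward applies.

September 28, 2027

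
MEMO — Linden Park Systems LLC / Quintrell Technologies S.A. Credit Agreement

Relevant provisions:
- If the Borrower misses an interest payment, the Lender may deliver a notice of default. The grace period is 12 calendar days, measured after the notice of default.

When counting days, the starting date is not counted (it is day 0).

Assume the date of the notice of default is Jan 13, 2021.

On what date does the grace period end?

Jan 25, 2021

Adding 12 calendar days to Jan 13, 2021 gives Jan 25, 2021, which is the last day of the grace period.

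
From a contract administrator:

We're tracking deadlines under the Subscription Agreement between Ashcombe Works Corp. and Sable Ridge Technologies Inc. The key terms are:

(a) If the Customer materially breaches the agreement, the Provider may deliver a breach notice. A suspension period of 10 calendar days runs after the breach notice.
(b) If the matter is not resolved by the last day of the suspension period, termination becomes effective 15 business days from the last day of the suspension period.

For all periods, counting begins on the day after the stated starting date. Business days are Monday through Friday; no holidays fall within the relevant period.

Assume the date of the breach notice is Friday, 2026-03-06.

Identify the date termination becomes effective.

2026-04-06

Adding 10 calendar days to 2026-03-06 gives 2026-03-16, which is the last day of the suspension period.
From Monday, 2026-03-16, 15 business days (Mar 17, Mar 18, Mar 19, Mar 20, …, Apr 2, Apr 3, Apr 6, skipping weekends) brings us to Monday, 2026-04-06, which is the date termination becomes effective.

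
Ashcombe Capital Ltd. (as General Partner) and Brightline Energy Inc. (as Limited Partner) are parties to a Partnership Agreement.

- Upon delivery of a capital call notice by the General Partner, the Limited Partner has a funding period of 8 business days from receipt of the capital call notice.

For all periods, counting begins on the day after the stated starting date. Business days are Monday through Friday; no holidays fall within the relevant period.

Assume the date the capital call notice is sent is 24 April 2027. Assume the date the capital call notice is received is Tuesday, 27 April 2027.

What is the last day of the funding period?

7 May 2027

The last day of the funding period: 8 business days after Tuesday, 27 April 2027, skipping weekends — Apr 28, Apr 29, Apr 30, May 3, May 4, May 5, May 6, May 7 — lands on Friday, 7 May 2027.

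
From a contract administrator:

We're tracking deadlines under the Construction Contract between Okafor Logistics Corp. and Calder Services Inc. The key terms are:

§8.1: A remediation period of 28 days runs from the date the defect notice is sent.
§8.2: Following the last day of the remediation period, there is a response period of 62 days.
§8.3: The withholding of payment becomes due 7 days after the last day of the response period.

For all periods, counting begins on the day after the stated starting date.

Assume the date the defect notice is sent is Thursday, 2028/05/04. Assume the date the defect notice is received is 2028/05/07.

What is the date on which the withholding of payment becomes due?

Adding 28 calendar days to 2028/05/04 gives 2028/06/01, which is the last day of the remediation period.
Adding 62 calendar days to 2028/06/01 gives 2028/08/02, which is the last day of the response period.
Adding 7 calendar days to 2028/08/02 gives 2028/08/09, which is the date on which the withholding of payment becomes due.

2028/08/09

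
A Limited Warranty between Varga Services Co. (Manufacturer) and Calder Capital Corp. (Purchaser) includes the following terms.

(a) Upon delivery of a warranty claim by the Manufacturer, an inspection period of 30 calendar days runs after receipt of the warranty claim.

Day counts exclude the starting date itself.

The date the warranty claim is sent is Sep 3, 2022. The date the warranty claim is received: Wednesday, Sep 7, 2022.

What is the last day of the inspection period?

Oct 7, 2022

The last day of the inspection period: Sep 7, 2022 + 30 days = Oct 7, 2022.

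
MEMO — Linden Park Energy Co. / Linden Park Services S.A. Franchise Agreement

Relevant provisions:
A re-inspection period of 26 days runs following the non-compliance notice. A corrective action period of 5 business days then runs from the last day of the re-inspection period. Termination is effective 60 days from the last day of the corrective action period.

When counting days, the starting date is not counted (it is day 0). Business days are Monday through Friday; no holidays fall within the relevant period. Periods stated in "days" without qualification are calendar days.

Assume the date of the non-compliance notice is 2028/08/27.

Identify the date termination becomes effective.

2028/11/28

Adding 26 calendar days to 2028/08/27 gives 2028/09/22, which is the last day of the re-inspection period.
The last day of the corrective action period: counting 5 business days from Friday, 2028/09/22 (Sep 25, Sep 26, Sep 27, Sep 28, Sep 29, skipping weekends) reaches Friday, 2028/09/29.
Adding 60 calendar days to 2028/09/29 gives 2028/11/28, which is the date termination becomes effective.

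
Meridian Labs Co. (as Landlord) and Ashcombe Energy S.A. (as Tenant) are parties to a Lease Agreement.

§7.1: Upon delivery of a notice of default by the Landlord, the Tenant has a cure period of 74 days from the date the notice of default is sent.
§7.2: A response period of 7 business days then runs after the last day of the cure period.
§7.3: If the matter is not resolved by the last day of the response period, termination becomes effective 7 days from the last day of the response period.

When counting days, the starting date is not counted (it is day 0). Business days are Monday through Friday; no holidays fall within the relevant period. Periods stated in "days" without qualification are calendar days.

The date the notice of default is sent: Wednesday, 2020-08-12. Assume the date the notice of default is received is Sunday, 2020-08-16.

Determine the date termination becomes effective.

The last day of the cure period: 2020-08-12 + 74 days = 2020-10-25.
The last day of the response period: 7 business days after Sunday, 2020-10-25, skipping weekends — Oct 26, Oct 27, Oct 28, Oct 29, Oct 30, Nov 2, Nov 3 — lands on Tuesday, 2020-11-03.
Adding 7 calendar days to 2020-11-03 gives 2020-11-10, which is the date termination becomes effective.

2020-11-10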